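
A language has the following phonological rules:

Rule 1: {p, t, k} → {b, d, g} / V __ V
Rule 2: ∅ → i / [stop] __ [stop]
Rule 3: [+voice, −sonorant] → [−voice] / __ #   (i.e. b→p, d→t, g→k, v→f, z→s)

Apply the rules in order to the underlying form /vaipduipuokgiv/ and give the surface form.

Rule 1 (intervocalic voicing): /p/ is a voiceless stop between vowels /i/ and /u/, so it voices to [b]. /vaipduipuokgiv/ → vaipduibuokgiv.
Rule 2 (stop-cluster i-epenthesis): /p/ and /d/ form a stop–stop cluster, so [i] is inserted between them. /k/ and /g/ form a stop–stop cluster, so [i] is inserted between them. /vaipduibuokgiv/ → vaipiduibuokigiv.
Rule 3 (final devoicing): /v/ is a voiced obstruent in word-final position, so it devoices to [f]. /vaipiduibuokigiv/ → vaipiduibuokigif.

vaipiduibuokigif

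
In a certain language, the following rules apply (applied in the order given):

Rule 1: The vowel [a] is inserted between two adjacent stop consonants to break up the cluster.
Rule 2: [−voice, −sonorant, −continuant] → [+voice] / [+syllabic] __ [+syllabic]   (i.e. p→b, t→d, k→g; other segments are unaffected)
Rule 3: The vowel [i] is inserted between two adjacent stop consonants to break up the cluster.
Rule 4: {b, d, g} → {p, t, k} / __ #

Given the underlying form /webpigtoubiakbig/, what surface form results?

webabigadoubiagabik

Rule 1 (stop-cluster a-epenthesis): /b/ and /p/ form a stop–stop cluster, so [a] is inserted between them. /g/ and /t/ form a stop–stop cluster, so [a] is inserted between them. /k/ and /b/ form a stop–stop cluster, so [a] is inserted between them. /webpigtoubiakbig/ → webapigatoubiakabig.
Rule 2 (intervocalic voicing): /p/ is a voiceless stop between vowels /a/ and /i/, so it voices to [b]. /t/ is a voiceless stop between vowels /a/ and /o/, so it voices to [d]. /k/ is a voiceless stop between vowels /a/ and /a/, so it voices to [g]. /webapigatoubiakabig/ → webabigadoubiagabig.
Rule 3 (stop-cluster i-epenthesis): no segment meets the environment; /webabigadoubiagabig/ is unchanged.
Rule 4 (final devoicing): /g/ is a voiced stop in word-final position, so it devoices to [k]. /webabigadoubiagabig/ → webabigadoubiagabik.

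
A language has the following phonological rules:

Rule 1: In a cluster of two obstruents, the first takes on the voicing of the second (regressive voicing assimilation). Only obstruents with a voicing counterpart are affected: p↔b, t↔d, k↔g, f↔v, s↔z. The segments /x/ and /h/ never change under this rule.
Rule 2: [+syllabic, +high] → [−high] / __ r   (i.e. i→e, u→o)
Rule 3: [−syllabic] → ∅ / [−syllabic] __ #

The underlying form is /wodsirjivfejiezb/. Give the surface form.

wotserjiffejiez

Rule 1 (regressive voicing assimilation): /d/ precedes the voiceless obstruent /s/, so it devoices to [t] by assimilation. /v/ precedes the voiceless obstruent /f/, so it devoices to [f] by assimilation. /wodsirjivfejiezb/ → wotsirjiffejiezb.
Rule 2 (pre-rhotic lowering): /i/ is a high vowel immediately before /r/, so it lowers to [e]. /wotsirjiffejiezb/ → wotserjiffejiezb.
Rule 3 (final cluster simplification): /b/ is the second consonant of a word-final cluster /zb/, so it deletes. /wotserjiffejiezb/ → wotserjiffejiez.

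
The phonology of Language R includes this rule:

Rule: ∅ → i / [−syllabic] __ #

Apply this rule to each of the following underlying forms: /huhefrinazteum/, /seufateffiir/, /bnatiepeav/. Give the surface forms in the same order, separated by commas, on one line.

/huhefrinazteum/: the form ends in the consonant /m/, so [i] is inserted word-finally. → [huhefrinazteumi].
/seufateffiir/: the form ends in the consonant /r/, so [i] is inserted word-finally. → [seufateffiiri].
/bnatiepeav/: the form ends in the consonant /v/, so [i] is inserted word-finally. → [bnatiepeavi].

huhefrinazteumi, seufateffiiri, bnatiepeavi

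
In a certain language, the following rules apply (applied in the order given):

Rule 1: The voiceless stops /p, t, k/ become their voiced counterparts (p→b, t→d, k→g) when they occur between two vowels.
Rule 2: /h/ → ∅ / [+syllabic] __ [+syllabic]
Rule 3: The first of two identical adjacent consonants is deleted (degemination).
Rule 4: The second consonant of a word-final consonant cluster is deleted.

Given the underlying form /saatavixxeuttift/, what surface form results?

Rule 1 (intervocalic voicing): /t/ is a voiceless stop between vowels /a/ and /a/, so it voices to [d]. /saatavixxeuttift/ → saadavixxeuttift.
Rule 2 (intervocalic h-deletion): no segment meets the environment; /saadavixxeuttift/ is unchanged.
Rule 3 (degemination): /xx/ is a geminate; the first /x/ deletes. /tt/ is a geminate; the first /t/ deletes. /saadavixxeuttift/ → saadavixeutift.
Rule 4 (final cluster simplification): /t/ is the second consonant of a word-final cluster /ft/, so it deletes. /saadavixeutift/ → saadavixeutif.

saadavixeutif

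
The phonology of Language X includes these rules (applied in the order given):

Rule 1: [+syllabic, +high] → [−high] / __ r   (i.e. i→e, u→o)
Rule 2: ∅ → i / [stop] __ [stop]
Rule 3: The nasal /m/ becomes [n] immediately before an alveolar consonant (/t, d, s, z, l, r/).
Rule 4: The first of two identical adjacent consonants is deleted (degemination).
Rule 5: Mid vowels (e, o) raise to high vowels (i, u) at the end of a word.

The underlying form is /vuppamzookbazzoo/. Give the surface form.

vupipanzookibazou

Rule 1 (pre-rhotic lowering): no segment meets the environment; /vuppamzookbazzoo/ is unchanged.
Rule 2 (stop-cluster i-epenthesis): /p/ and /p/ form a stop–stop cluster, so [i] is inserted between them. /k/ and /b/ form a stop–stop cluster, so [i] is inserted between them. /vuppamzookbazzoo/ → vupipamzookibazzoo.
Rule 3 (nasal place assimilation): /m/ precedes the alveolar consonant /z/, so it assimilates in place to [n]. /vupipamzookibazzoo/ → vupipanzookibazzoo.
Rule 4 (degemination): /zz/ is a geminate; the first /z/ deletes. /vupipanzookibazzoo/ → vupipanzookibazoo.
Rule 5 (final vowel raising): /o/ is a mid vowel in word-final position, so it raises to [u]. /vupipanzookibazoo/ → vupipanzookibazou.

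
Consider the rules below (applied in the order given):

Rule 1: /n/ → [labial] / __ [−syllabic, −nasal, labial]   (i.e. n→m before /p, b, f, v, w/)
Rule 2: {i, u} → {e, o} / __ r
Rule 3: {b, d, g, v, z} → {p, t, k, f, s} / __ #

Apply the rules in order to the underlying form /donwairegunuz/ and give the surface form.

Rule 1 (nasal place assimilation): /n/ precedes the labial consonant /w/, so it assimilates in place to [m]. /donwairegunuz/ → domwairegunuz.
Rule 2 (pre-rhotic lowering): /i/ is a high vowel immediately before /r/, so it lowers to [e]. /domwairegunuz/ → domwaeregunuz.
Rule 3 (final devoicing): /z/ is a voiced obstruent in word-final position, so it devoices to [s]. /domwaeregunuz/ → domwaeregunus.

domwaeregunus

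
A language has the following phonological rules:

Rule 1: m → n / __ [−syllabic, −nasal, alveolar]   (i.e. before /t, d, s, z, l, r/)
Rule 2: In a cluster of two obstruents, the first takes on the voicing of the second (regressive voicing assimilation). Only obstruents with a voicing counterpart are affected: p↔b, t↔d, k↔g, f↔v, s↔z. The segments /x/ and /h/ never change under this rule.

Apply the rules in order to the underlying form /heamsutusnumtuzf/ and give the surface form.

heansutusnuntusf

Rule 1 (nasal place assimilation): /m/ precedes the alveolar consonant /s/, so it assimilates in place to [n]. /m/ precedes the alveolar consonant /t/, so it assimilates in place to [n]. /heamsutusnumtuzf/ → heansutusnuntuzf.
Rule 2 (regressive voicing assimilation): /z/ precedes the voiceless obstruent /f/, so it devoices to [s] by assimilation. /heansutusnuntuzf/ → heansutusnuntusf.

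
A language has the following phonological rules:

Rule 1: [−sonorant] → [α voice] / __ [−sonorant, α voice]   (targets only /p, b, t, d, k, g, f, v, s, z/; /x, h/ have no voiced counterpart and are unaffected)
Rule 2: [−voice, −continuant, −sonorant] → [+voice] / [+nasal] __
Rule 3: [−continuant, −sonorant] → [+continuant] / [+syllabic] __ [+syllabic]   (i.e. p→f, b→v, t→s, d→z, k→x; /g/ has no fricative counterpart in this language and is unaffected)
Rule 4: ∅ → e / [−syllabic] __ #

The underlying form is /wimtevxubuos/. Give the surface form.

wimdefxuvuose

Rule 1 (regressive voicing assimilation): /v/ precedes the voiceless obstruent /x/, so it devoices to [f] by assimilation. /wimtevxubuos/ → wimtefxubuos.
Rule 2 (post-nasal voicing): /t/ is a voiceless stop immediately after the nasal /m/, so it voices to [d]. /wimtefxubuos/ → wimdefxubuos.
Rule 3 (intervocalic spirantization): /b/ is a stop between vowels /u/ and /u/, so it spirantizes to the fricative [v]. /wimdefxubuos/ → wimdefxuvuos.
Rule 4 (final e-epenthesis): the form ends in the consonant /s/, so [e] is inserted word-finally. /wimdefxuvuos/ → wimdefxuvuose.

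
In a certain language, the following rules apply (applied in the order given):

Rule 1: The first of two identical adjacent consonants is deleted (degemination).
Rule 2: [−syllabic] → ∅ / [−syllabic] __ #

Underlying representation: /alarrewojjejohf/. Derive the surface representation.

alarewojejoh

Rule 1 (degemination): /rr/ is a geminate; the first /r/ deletes. /jj/ is a geminate; the first /j/ deletes. /alarrewojjejohf/ → alarewojejohf.
Rule 2 (final cluster simplification): /f/ is the second consonant of a word-final cluster /hf/, so it deletes. /alarewojejohf/ → alarewojejoh.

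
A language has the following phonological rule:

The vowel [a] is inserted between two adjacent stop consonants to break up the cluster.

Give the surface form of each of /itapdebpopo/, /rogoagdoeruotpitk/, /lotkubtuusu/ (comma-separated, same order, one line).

itapadebapopo, rogoagadoeruotapitak, lotakubatuusu

/itapdebpopo/: /p/ and /d/ form a stop–stop cluster, so [a] is inserted between them. /b/ and /p/ form a stop–stop cluster, so [a] is inserted between them. → [itapadebapopo].
/rogoagdoeruotpitk/: /g/ and /d/ form a stop–stop cluster, so [a] is inserted between them. /t/ and /p/ form a stop–stop cluster, so [a] is inserted between them. /t/ and /k/ form a stop–stop cluster, so [a] is inserted between them. → [rogoagadoeruotapitak].
/lotkubtuusu/: /t/ and /k/ form a stop–stop cluster, so [a] is inserted between them. /b/ and /t/ form a stop–stop cluster, so [a] is inserted between them. → [lotakubatuusu].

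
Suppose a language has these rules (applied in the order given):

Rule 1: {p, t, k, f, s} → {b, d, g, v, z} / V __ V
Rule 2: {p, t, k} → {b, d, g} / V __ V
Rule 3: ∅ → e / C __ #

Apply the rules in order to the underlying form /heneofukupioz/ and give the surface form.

heneovugubioze

Rule 1 (intervocalic voicing): /f/ is a voiceless obstruent between vowels /o/ and /u/, so it voices to [v]. /k/ is a voiceless obstruent between vowels /u/ and /u/, so it voices to [g]. /p/ is a voiceless obstruent between vowels /u/ and /i/, so it voices to [b]. /heneofukupioz/ → heneovugubioz.
Rule 2 (intervocalic voicing): no segment meets the environment; /heneovugubioz/ is unchanged.
Rule 3 (final e-epenthesis): the form ends in the consonant /z/, so [e] is inserted word-finally. /heneovugubioz/ → heneovugubioze.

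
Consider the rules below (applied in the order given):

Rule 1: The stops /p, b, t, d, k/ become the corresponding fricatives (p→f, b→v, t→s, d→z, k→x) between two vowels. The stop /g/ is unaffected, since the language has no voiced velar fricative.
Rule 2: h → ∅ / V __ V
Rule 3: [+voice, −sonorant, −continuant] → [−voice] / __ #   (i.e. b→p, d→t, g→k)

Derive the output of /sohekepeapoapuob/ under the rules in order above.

Rule 1 (intervocalic spirantization): /k/ is a stop between vowels /e/ and /e/, so it spirantizes to the fricative [x]. /p/ is a stop between vowels /e/ and /e/, so it spirantizes to the fricative [f]. /p/ is a stop between vowels /a/ and /o/, so it spirantizes to the fricative [f]. /p/ is a stop between vowels /a/ and /u/, so it spirantizes to the fricative [f]. /sohekepeapoapuob/ → sohexefeafoafuob.
Rule 2 (intervocalic h-deletion): /h/ occurs between vowels /o/ and /e/, so it deletes. /sohexefeafoafuob/ → soexefeafoafuob.
Rule 3 (final devoicing): /b/ is a voiced stop in word-final position, so it devoices to [p]. /soexefeafoafuob/ → soexefeafoafuop.

soexefeafoafuop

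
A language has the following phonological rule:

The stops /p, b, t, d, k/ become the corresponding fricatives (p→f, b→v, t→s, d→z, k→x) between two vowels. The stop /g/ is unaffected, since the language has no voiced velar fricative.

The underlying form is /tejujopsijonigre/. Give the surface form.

No segment of /tejujopsijonigre/ meets the structural description of the rule, so the form surfaces unchanged.

tejujopsijonigre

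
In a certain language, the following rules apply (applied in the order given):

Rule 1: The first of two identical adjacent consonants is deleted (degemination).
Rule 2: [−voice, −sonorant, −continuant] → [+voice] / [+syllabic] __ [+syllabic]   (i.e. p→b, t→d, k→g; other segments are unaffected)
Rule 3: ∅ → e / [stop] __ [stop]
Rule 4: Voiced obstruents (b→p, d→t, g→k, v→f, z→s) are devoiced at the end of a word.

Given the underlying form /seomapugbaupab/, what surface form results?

seomabugebaubap

Rule 1 (degemination): no segment meets the environment; /seomapugbaupab/ is unchanged.
Rule 2 (intervocalic voicing): /p/ is a voiceless stop between vowels /a/ and /u/, so it voices to [b]. /p/ is a voiceless stop between vowels /u/ and /a/, so it voices to [b]. /seomapugbaupab/ → seomabugbaubab.
Rule 3 (stop-cluster e-epenthesis): /g/ and /b/ form a stop–stop cluster, so [e] is inserted between them. /seomabugbaubab/ → seomabugebaubab.
Rule 4 (final devoicing): /b/ is a voiced obstruent in word-final position, so it devoices to [p]. /seomabugebaubab/ → seomabugebaubap.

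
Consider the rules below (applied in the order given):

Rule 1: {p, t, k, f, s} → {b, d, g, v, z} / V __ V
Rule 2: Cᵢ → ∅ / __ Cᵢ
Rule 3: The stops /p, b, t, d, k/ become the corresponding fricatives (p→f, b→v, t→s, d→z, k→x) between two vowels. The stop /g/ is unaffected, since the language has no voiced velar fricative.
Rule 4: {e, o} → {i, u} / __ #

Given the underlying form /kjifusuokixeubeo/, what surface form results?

kjivuzuogixeuveu

Rule 1 (intervocalic voicing): /f/ is a voiceless obstruent between vowels /i/ and /u/, so it voices to [v]. /s/ is a voiceless obstruent between vowels /u/ and /u/, so it voices to [z]. /k/ is a voiceless obstruent between vowels /o/ and /i/, so it voices to [g]. /kjifusuokixeubeo/ → kjivuzuogixeubeo.
Rule 2 (degemination): no segment meets the environment; /kjivuzuogixeubeo/ is unchanged.
Rule 3 (intervocalic spirantization): /b/ is a stop between vowels /u/ and /e/, so it spirantizes to the fricative [v]. /kjivuzuogixeubeo/ → kjivuzuogixeuveo.
Rule 4 (final vowel raising): /o/ is a mid vowel in word-final position, so it raises to [u]. /kjivuzuogixeuveo/ → kjivuzuogixeuveu.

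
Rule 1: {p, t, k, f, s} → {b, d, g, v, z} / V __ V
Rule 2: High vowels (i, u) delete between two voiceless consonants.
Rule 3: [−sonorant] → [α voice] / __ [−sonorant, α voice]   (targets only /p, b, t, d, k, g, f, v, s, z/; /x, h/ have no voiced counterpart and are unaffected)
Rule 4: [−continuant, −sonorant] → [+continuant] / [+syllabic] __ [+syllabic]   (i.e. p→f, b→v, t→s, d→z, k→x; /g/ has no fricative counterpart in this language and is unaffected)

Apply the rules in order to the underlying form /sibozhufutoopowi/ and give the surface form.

sivoshuvuzoovowi

Rule 1 (intervocalic voicing): /f/ is a voiceless obstruent between vowels /u/ and /u/, so it voices to [v]. /t/ is a voiceless obstruent between vowels /u/ and /o/, so it voices to [d]. /p/ is a voiceless obstruent between vowels /o/ and /o/, so it voices to [b]. /sibozhufutoopowi/ → sibozhuvudoobowi.
Rule 2 (high vowel syncope): no segment meets the environment; /sibozhuvudoobowi/ is unchanged.
Rule 3 (regressive voicing assimilation): /z/ precedes the voiceless obstruent /h/, so it devoices to [s] by assimilation. /sibozhuvudoobowi/ → siboshuvudoobowi.
Rule 4 (intervocalic spirantization): /b/ is a stop between vowels /i/ and /o/, so it spirantizes to the fricative [v]. /d/ is a stop between vowels /u/ and /o/, so it spirantizes to the fricative [z]. /b/ is a stop between vowels /o/ and /o/, so it spirantizes to the fricative [v]. /siboshuvudoobowi/ → sivoshuvuzoovowi.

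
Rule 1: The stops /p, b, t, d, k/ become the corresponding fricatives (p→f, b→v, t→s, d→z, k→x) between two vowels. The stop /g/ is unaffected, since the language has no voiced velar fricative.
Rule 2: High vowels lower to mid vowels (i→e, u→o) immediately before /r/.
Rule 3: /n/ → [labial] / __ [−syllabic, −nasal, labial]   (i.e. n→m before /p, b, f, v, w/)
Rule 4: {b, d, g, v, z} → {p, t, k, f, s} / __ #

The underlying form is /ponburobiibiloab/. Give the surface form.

pomboroviiviloap

Rule 1 (intervocalic spirantization): /b/ is a stop between vowels /o/ and /i/, so it spirantizes to the fricative [v]. /b/ is a stop between vowels /i/ and /i/, so it spirantizes to the fricative [v]. /ponburobiibiloab/ → ponburoviiviloab.
Rule 2 (pre-rhotic lowering): /u/ is a high vowel immediately before /r/, so it lowers to [o]. /ponburoviiviloab/ → ponboroviiviloab.
Rule 3 (nasal place assimilation): /n/ precedes the labial consonant /b/, so it assimilates in place to [m]. /ponboroviiviloab/ → pomboroviiviloab.
Rule 4 (final devoicing): /b/ is a voiced obstruent in word-final position, so it devoices to [p]. /pomboroviiviloab/ → pomboroviiviloap.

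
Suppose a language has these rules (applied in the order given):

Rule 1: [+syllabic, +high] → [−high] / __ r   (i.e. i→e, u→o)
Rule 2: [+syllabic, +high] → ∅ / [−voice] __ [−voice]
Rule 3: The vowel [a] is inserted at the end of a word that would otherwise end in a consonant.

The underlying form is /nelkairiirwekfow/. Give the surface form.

nelkaerierwekfowa

Rule 1 (pre-rhotic lowering): /i/ is a high vowel immediately before /r/, so it lowers to [e]. /i/ is a high vowel immediately before /r/, so it lowers to [e]. /nelkairiirwekfow/ → nelkaerierwekfow.
Rule 2 (high vowel syncope): no segment meets the environment; /nelkaerierwekfow/ is unchanged.
Rule 3 (final a-epenthesis): the form ends in the consonant /w/, so [a] is inserted word-finally. /nelkaerierwekfow/ → nelkaerierwekfowa.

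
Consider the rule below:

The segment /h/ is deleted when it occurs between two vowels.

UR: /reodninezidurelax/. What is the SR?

No segment of /reodninezidurelax/ meets the structural description of the rule, so the form surfaces unchanged.

reodninezidurelax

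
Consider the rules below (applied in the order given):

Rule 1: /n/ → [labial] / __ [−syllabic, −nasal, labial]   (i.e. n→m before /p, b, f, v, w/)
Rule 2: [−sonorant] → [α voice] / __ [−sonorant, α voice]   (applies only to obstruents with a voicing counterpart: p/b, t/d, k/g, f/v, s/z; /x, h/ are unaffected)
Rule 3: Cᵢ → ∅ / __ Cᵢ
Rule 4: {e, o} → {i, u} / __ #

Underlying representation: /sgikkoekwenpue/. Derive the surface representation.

Rule 1 (nasal place assimilation): /n/ precedes the labial consonant /p/, so it assimilates in place to [m]. /sgikkoekwenpue/ → sgikkoekwempue.
Rule 2 (regressive voicing assimilation): /s/ precedes the voiced obstruent /g/, so it voices to [z] by assimilation. /sgikkoekwempue/ → zgikkoekwempue.
Rule 3 (degemination): /kk/ is a geminate; the first /k/ deletes. /zgikkoekwempue/ → zgikoekwempue.
Rule 4 (final vowel raising): /e/ is a mid vowel in word-final position, so it raises to [i]. /zgikoekwempue/ → zgikoekwempui.

zgikoekwempui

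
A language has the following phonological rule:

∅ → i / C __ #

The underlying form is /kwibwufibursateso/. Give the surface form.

kwibwufibursateso

No segment of /kwibwufibursateso/ meets the structural description of the rule, so the form surfaces unchanged.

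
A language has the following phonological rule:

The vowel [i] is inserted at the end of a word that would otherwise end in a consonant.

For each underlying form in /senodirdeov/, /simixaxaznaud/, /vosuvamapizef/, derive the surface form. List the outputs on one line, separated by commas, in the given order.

senodirdeovi, simixaxaznaudi, vosuvamapizefi

/senodirdeov/: the form ends in the consonant /v/, so [i] is inserted word-finally. → [senodirdeovi].
/simixaxaznaud/: the form ends in the consonant /d/, so [i] is inserted word-finally. → [simixaxaznaudi].
/vosuvamapizef/: the form ends in the consonant /f/, so [i] is inserted word-finally. → [vosuvamapizefi].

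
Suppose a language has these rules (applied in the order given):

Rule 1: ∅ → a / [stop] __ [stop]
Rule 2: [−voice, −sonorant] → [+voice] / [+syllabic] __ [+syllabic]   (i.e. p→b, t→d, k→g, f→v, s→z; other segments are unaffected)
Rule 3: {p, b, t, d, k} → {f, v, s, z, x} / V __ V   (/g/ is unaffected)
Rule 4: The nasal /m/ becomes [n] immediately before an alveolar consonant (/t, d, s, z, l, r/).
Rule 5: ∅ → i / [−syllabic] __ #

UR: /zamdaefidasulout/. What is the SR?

Rule 1 (stop-cluster a-epenthesis): no segment meets the environment; /zamdaefidasulout/ is unchanged.
Rule 2 (intervocalic voicing): /f/ is a voiceless obstruent between vowels /e/ and /i/, so it voices to [v]. /s/ is a voiceless obstruent between vowels /a/ and /u/, so it voices to [z]. /zamdaefidasulout/ → zamdaevidazulout.
Rule 3 (intervocalic spirantization): /d/ is a stop between vowels /i/ and /a/, so it spirantizes to the fricative [z]. /zamdaevidazulout/ → zamdaevizazulout.
Rule 4 (nasal place assimilation): /m/ precedes the alveolar consonant /d/, so it assimilates in place to [n]. /zamdaevizazulout/ → zandaevizazulout.
Rule 5 (final i-epenthesis): the form ends in the consonant /t/, so [i] is inserted word-finally. /zandaevizazulout/ → zandaevizazulouti.

zandaevizazulouti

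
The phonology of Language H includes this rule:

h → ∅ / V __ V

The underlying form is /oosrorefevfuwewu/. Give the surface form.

No segment of /oosrorefevfuwewu/ meets the structural description of the rule, so the form surfaces unchanged.

oosrorefevfuwewu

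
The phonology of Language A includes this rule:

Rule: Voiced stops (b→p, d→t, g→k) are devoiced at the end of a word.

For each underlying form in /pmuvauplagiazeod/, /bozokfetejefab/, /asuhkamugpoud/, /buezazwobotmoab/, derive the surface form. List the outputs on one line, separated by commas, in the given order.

pmuvauplagiazeot, bozokfetejefap, asuhkamugpout, buezazwobotmoap

/pmuvauplagiazeod/: /d/ is a voiced stop in word-final position, so it devoices to [t]. → [pmuvauplagiazeot].
/bozokfetejefab/: /b/ is a voiced stop in word-final position, so it devoices to [p]. → [bozokfetejefap].
/asuhkamugpoud/: /d/ is a voiced stop in word-final position, so it devoices to [t]. → [asuhkamugpout].
/buezazwobotmoab/: /b/ is a voiced stop in word-final position, so it devoices to [p]. → [buezazwobotmoap].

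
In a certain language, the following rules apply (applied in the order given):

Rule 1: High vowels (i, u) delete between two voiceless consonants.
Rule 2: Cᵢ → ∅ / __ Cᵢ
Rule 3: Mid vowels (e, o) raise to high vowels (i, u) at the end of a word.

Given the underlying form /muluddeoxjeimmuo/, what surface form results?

Rule 1 (high vowel syncope): no segment meets the environment; /muluddeoxjeimmuo/ is unchanged.
Rule 2 (degemination): /dd/ is a geminate; the first /d/ deletes. /mm/ is a geminate; the first /m/ deletes. /muluddeoxjeimmuo/ → muludeoxjeimuo.
Rule 3 (final vowel raising): /o/ is a mid vowel in word-final position, so it raises to [u]. /muludeoxjeimuo/ → muludeoxjeimuu.

muludeoxjeimuu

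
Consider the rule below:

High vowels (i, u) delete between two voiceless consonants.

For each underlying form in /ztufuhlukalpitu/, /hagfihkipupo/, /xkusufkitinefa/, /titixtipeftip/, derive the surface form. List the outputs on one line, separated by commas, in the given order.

ztfhlukalptu, hagfhkppo, xksfktinefa, ttxtpeftp

/ztufuhlukalpitu/: /u/ is a high vowel flanked by voiceless consonants /t/ and /f/, so it deletes. /u/ is a high vowel flanked by voiceless consonants /f/ and /h/, so it deletes. /i/ is a high vowel flanked by voiceless consonants /p/ and /t/, so it deletes. → [ztfhlukalptu].
/hagfihkipupo/: /i/ is a high vowel flanked by voiceless consonants /f/ and /h/, so it deletes. /i/ is a high vowel flanked by voiceless consonants /k/ and /p/, so it deletes. /u/ is a high vowel flanked by voiceless consonants /p/ and /p/, so it deletes. → [hagfhkppo].
/xkusufkitinefa/: /u/ is a high vowel flanked by voiceless consonants /k/ and /s/, so it deletes. /u/ is a high vowel flanked by voiceless consonants /s/ and /f/, so it deletes. /i/ is a high vowel flanked by voiceless consonants /k/ and /t/, so it deletes. → [xksfktinefa].
/titixtipeftip/: /i/ is a high vowel flanked by voiceless consonants /t/ and /t/, so it deletes. /i/ is a high vowel flanked by voiceless consonants /t/ and /x/, so it deletes. /i/ is a high vowel flanked by voiceless consonants /t/ and /p/, so it deletes. /i/ is a high vowel flanked by voiceless consonants /t/ and /p/, so it deletes. → [ttxtpeftp].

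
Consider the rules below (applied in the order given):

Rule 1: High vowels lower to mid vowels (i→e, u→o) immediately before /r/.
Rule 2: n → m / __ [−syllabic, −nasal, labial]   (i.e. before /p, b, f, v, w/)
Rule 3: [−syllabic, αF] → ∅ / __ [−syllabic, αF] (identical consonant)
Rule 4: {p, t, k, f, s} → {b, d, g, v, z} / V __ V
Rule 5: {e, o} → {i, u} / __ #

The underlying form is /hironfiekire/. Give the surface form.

heromfiegeri

Rule 1 (pre-rhotic lowering): /i/ is a high vowel immediately before /r/, so it lowers to [e]. /i/ is a high vowel immediately before /r/, so it lowers to [e]. /hironfiekire/ → heronfiekere.
Rule 2 (nasal place assimilation): /n/ precedes the labial consonant /f/, so it assimilates in place to [m]. /heronfiekere/ → heromfiekere.
Rule 3 (degemination): no segment meets the environment; /heromfiekere/ is unchanged.
Rule 4 (intervocalic voicing): /k/ is a voiceless obstruent between vowels /e/ and /e/, so it voices to [g]. /heromfiekere/ → heromfiegere.
Rule 5 (final vowel raising): /e/ is a mid vowel in word-final position, so it raises to [i]. /heromfiegere/ → heromfiegeri.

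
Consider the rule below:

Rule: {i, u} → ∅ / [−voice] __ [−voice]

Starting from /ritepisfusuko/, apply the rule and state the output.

/i/ is a high vowel flanked by voiceless consonants /p/ and /s/, so it deletes.
/u/ is a high vowel flanked by voiceless consonants /f/ and /s/, so it deletes.
/u/ is a high vowel flanked by voiceless consonants /s/ and /k/, so it deletes.
Surface form: [ritepsfsko].

ritepsfsko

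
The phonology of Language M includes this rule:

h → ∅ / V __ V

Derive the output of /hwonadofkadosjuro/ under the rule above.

hwonadofkadosjuro

No segment of /hwonadofkadosjuro/ meets the structural description of the rule, so the form surfaces unchanged.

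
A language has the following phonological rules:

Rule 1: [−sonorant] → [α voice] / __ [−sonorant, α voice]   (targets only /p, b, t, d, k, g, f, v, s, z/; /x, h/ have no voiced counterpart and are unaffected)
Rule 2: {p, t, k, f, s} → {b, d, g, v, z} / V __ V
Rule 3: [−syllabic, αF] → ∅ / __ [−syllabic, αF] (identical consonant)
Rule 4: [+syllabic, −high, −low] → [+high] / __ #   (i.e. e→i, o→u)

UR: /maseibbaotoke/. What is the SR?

Rule 1 (regressive voicing assimilation): no segment meets the environment; /maseibbaotoke/ is unchanged.
Rule 2 (intervocalic voicing): /s/ is a voiceless obstruent between vowels /a/ and /e/, so it voices to [z]. /t/ is a voiceless obstruent between vowels /o/ and /o/, so it voices to [d]. /k/ is a voiceless obstruent between vowels /o/ and /e/, so it voices to [g]. /maseibbaotoke/ → mazeibbaodoge.
Rule 3 (degemination): /bb/ is a geminate; the first /b/ deletes. /mazeibbaodoge/ → mazeibaodoge.
Rule 4 (final vowel raising): /e/ is a mid vowel in word-final position, so it raises to [i]. /mazeibaodoge/ → mazeibaodogi.

mazeibaodogi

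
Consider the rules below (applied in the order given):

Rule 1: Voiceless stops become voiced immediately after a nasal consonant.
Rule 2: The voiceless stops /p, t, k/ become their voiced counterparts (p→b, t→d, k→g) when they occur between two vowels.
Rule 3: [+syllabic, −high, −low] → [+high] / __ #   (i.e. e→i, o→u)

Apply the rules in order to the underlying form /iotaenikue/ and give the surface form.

iodaenigui

Rule 1 (post-nasal voicing): no segment meets the environment; /iotaenikue/ is unchanged.
Rule 2 (intervocalic voicing): /t/ is a voiceless stop between vowels /o/ and /a/, so it voices to [d]. /k/ is a voiceless stop between vowels /i/ and /u/, so it voices to [g]. /iotaenikue/ → iodaenigue.
Rule 3 (final vowel raising): /e/ is a mid vowel in word-final position, so it raises to [i]. /iodaenigue/ → iodaenigui.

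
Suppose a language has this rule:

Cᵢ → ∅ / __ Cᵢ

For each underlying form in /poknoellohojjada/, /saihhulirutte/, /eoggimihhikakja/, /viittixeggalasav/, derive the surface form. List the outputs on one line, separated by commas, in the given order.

poknoelohojada, saihulirute, eogimihikakja, viitixegalasav

/poknoellohojjada/: /ll/ is a geminate; the first /l/ deletes. /jj/ is a geminate; the first /j/ deletes. → [poknoelohojada].
/saihhulirutte/: /hh/ is a geminate; the first /h/ deletes. /tt/ is a geminate; the first /t/ deletes. → [saihulirute].
/eoggimihhikakja/: /gg/ is a geminate; the first /g/ deletes. /hh/ is a geminate; the first /h/ deletes. → [eogimihikakja].
/viittixeggalasav/: /tt/ is a geminate; the first /t/ deletes. /gg/ is a geminate; the first /g/ deletes. → [viitixegalasav].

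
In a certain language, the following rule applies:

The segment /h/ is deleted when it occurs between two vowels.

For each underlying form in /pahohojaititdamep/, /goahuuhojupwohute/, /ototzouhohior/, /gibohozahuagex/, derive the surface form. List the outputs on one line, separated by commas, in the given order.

/pahohojaititdamep/: /h/ occurs between vowels /a/ and /o/, so it deletes. /h/ occurs between vowels /o/ and /o/, so it deletes. → [paoojaititdamep].
/goahuuhojupwohute/: /h/ occurs between vowels /a/ and /u/, so it deletes. /h/ occurs between vowels /u/ and /o/, so it deletes. /h/ occurs between vowels /o/ and /u/, so it deletes. → [goauuojupwoute].
/ototzouhohior/: /h/ occurs between vowels /u/ and /o/, so it deletes. /h/ occurs between vowels /o/ and /i/, so it deletes. → [ototzouoior].
/gibohozahuagex/: /h/ occurs between vowels /o/ and /o/, so it deletes. /h/ occurs between vowels /a/ and /u/, so it deletes. → [giboozauagex].

paoojaititdamep, goauuojupwoute, ototzouoior, giboozauagex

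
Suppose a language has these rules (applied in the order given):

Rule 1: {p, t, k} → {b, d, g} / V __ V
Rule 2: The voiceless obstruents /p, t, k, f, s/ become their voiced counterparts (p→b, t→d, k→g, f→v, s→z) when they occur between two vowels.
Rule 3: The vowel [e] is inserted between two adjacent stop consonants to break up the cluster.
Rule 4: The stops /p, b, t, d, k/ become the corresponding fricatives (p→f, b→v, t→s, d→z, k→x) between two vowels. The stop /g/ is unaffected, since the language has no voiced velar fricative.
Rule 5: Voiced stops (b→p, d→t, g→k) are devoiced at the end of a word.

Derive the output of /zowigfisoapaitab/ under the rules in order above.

zowigfizoavaizap

Rule 1 (intervocalic voicing): /p/ is a voiceless stop between vowels /a/ and /a/, so it voices to [b]. /t/ is a voiceless stop between vowels /i/ and /a/, so it voices to [d]. /zowigfisoapaitab/ → zowigfisoabaidab.
Rule 2 (intervocalic voicing): /s/ is a voiceless obstruent between vowels /i/ and /o/, so it voices to [z]. /zowigfisoabaidab/ → zowigfizoabaidab.
Rule 3 (stop-cluster e-epenthesis): no segment meets the environment; /zowigfizoabaidab/ is unchanged.
Rule 4 (intervocalic spirantization): /b/ is a stop between vowels /a/ and /a/, so it spirantizes to the fricative [v]. /d/ is a stop between vowels /i/ and /a/, so it spirantizes to the fricative [z]. /zowigfizoabaidab/ → zowigfizoavaizab.
Rule 5 (final devoicing): /b/ is a voiced stop in word-final position, so it devoices to [p]. /zowigfizoavaizab/ → zowigfizoavaizap.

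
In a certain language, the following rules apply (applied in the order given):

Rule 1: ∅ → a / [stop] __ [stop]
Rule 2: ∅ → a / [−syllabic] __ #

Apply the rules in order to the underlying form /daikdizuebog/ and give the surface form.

daikadizueboga

Rule 1 (stop-cluster a-epenthesis): /k/ and /d/ form a stop–stop cluster, so [a] is inserted between them. /daikdizuebog/ → daikadizuebog.
Rule 2 (final a-epenthesis): the form ends in the consonant /g/, so [a] is inserted word-finally. /daikadizuebog/ → daikadizueboga.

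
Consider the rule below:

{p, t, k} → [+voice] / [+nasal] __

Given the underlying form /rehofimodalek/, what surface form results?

rehofimodalek

No segment of /rehofimodalek/ meets the structural description of the rule, so the form surfaces unchanged.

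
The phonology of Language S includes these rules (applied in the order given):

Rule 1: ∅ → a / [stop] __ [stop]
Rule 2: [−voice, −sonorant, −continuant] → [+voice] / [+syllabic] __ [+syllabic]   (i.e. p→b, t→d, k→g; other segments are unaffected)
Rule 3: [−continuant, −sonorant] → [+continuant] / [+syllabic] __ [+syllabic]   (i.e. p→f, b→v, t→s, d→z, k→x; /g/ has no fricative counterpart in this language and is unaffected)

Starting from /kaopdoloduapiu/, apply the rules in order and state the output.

Rule 1 (stop-cluster a-epenthesis): /p/ and /d/ form a stop–stop cluster, so [a] is inserted between them. /kaopdoloduapiu/ → kaopadoloduapiu.
Rule 2 (intervocalic voicing): /p/ is a voiceless stop between vowels /o/ and /a/, so it voices to [b]. /p/ is a voiceless stop between vowels /a/ and /i/, so it voices to [b]. /kaopadoloduapiu/ → kaobadoloduabiu.
Rule 3 (intervocalic spirantization): /b/ is a stop between vowels /o/ and /a/, so it spirantizes to the fricative [v]. /d/ is a stop between vowels /a/ and /o/, so it spirantizes to the fricative [z]. /d/ is a stop between vowels /o/ and /u/, so it spirantizes to the fricative [z]. /b/ is a stop between vowels /a/ and /i/, so it spirantizes to the fricative [v]. /kaobadoloduabiu/ → kaovazolozuaviu.

kaovazolozuaviu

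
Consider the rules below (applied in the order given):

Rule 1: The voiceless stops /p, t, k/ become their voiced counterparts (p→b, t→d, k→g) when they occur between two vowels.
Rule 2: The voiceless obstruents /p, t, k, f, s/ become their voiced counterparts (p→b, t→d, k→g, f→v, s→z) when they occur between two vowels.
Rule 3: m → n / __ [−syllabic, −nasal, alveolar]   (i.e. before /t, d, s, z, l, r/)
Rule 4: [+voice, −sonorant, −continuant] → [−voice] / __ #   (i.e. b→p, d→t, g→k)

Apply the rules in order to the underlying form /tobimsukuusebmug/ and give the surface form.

tobinsuguuzebmuk

Rule 1 (intervocalic voicing): /k/ is a voiceless stop between vowels /u/ and /u/, so it voices to [g]. /tobimsukuusebmug/ → tobimsuguusebmug.
Rule 2 (intervocalic voicing): /s/ is a voiceless obstruent between vowels /u/ and /e/, so it voices to [z]. /tobimsuguusebmug/ → tobimsuguuzebmug.
Rule 3 (nasal place assimilation): /m/ precedes the alveolar consonant /s/, so it assimilates in place to [n]. /tobimsuguuzebmug/ → tobinsuguuzebmug.
Rule 4 (final devoicing): /g/ is a voiced stop in word-final position, so it devoices to [k]. /tobinsuguuzebmug/ → tobinsuguuzebmuk.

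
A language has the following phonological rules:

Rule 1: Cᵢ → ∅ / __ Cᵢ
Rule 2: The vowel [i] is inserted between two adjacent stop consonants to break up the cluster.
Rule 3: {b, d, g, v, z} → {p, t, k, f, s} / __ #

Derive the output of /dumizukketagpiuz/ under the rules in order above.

dumizuketagipius

Rule 1 (degemination): /kk/ is a geminate; the first /k/ deletes. /dumizukketagpiuz/ → dumizuketagpiuz.
Rule 2 (stop-cluster i-epenthesis): /g/ and /p/ form a stop–stop cluster, so [i] is inserted between them. /dumizuketagpiuz/ → dumizuketagipiuz.
Rule 3 (final devoicing): /z/ is a voiced obstruent in word-final position, so it devoices to [s]. /dumizuketagipiuz/ → dumizuketagipius.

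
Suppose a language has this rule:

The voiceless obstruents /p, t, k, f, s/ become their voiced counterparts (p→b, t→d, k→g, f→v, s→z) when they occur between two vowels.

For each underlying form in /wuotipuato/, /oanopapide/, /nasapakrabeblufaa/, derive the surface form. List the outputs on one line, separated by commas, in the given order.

/wuotipuato/: /t/ is a voiceless obstruent between vowels /o/ and /i/, so it voices to [d]. /p/ is a voiceless obstruent between vowels /i/ and /u/, so it voices to [b]. /t/ is a voiceless obstruent between vowels /a/ and /o/, so it voices to [d]. → [wuodibuado].
/oanopapide/: /p/ is a voiceless obstruent between vowels /o/ and /a/, so it voices to [b]. /p/ is a voiceless obstruent between vowels /a/ and /i/, so it voices to [b]. → [oanobabide].
/nasapakrabeblufaa/: /s/ is a voiceless obstruent between vowels /a/ and /a/, so it voices to [z]. /p/ is a voiceless obstruent between vowels /a/ and /a/, so it voices to [b]. /f/ is a voiceless obstruent between vowels /u/ and /a/, so it voices to [v]. → [nazabakrabebluvaa].

wuodibuado, oanobabide, nazabakrabebluvaa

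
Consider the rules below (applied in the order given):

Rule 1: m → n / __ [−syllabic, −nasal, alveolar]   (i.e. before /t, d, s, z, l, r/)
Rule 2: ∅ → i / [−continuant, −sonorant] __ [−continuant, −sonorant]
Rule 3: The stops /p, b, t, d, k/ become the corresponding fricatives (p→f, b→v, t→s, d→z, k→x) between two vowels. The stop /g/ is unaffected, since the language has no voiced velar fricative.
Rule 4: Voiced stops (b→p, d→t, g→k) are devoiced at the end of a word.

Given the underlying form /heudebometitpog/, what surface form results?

Rule 1 (nasal place assimilation): no segment meets the environment; /heudebometitpog/ is unchanged.
Rule 2 (stop-cluster i-epenthesis): /t/ and /p/ form a stop–stop cluster, so [i] is inserted between them. /heudebometitpog/ → heudebometitipog.
Rule 3 (intervocalic spirantization): /d/ is a stop between vowels /u/ and /e/, so it spirantizes to the fricative [z]. /b/ is a stop between vowels /e/ and /o/, so it spirantizes to the fricative [v]. /t/ is a stop between vowels /e/ and /i/, so it spirantizes to the fricative [s]. /t/ is a stop between vowels /i/ and /i/, so it spirantizes to the fricative [s]. /p/ is a stop between vowels /i/ and /o/, so it spirantizes to the fricative [f]. /heudebometitipog/ → heuzevomesisifog.
Rule 4 (final devoicing): /g/ is a voiced stop in word-final position, so it devoices to [k]. /heuzevomesisifog/ → heuzevomesisifok.

heuzevomesisifok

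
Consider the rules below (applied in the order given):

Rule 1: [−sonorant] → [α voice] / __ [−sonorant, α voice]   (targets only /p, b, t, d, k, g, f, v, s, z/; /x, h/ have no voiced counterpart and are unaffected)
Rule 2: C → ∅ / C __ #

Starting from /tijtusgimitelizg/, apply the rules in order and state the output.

Rule 1 (regressive voicing assimilation): /s/ precedes the voiced obstruent /g/, so it voices to [z] by assimilation. /tijtusgimitelizg/ → tijtuzgimitelizg.
Rule 2 (final cluster simplification): /g/ is the second consonant of a word-final cluster /zg/, so it deletes. /tijtuzgimitelizg/ → tijtuzgimiteliz.

tijtuzgimiteliz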